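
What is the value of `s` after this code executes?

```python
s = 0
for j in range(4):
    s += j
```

Let's trace through this code step by step.

Initialize: s = 0
Entering loop: for j in range(4):

After execution: s = 6
6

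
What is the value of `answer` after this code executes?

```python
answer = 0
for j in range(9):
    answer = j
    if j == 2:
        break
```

Let's trace through this code step by step.

Initialize: answer = 0
Entering loop: for j in range(9):

After execution: answer = 2
2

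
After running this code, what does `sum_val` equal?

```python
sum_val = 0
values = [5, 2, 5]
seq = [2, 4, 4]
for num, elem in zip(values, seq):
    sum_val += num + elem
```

Let's trace through this code step by step.

Initialize: sum_val = 0
Initialize: values = [5, 2, 5]
Initialize: seq = [2, 4, 4]
Entering loop: for num, elem in zip(values, seq):

After execution: sum_val = 22
22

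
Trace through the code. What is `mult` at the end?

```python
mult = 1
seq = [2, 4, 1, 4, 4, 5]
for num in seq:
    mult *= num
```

Let's trace through this code step by step.

Initialize: mult = 1
Initialize: seq = [2, 4, 1, 4, 4, 5]
Entering loop: for num in seq:

After execution: mult = 640
640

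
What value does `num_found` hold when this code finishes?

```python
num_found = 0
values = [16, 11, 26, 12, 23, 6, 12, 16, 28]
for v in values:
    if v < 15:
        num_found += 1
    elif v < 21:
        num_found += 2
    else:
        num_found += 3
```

Let's trace through this code step by step.

Initialize: num_found = 0
Initialize: values = [16, 11, 26, 12, 23, 6, 12, 16, 28]
Entering loop: for v in values:

After execution: num_found = 17
17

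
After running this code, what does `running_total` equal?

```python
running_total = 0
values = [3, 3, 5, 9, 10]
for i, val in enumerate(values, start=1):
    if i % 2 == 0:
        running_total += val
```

Let's trace through this code step by step.

Initialize: running_total = 0
Initialize: values = [3, 3, 5, 9, 10]
Entering loop: for i, val in enumerate(values, start=1):

After execution: running_total = 12
12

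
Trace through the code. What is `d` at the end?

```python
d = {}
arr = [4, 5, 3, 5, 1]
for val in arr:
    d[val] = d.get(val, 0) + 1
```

Let's trace through this code step by step.

Initialize: d = {}
Initialize: arr = [4, 5, 3, 5, 1]
Entering loop: for val in arr:

After execution: d = {4: 1, 5: 2, 3: 1, 1: 1}
{4: 1, 5: 2, 3: 1, 1: 1}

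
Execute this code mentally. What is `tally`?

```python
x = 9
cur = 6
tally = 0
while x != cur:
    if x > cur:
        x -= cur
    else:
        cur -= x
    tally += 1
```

Let's trace through this code step by step.

Initialize: x = 9
Initialize: cur = 6
Initialize: tally = 0
Entering loop: while x != cur:

After execution: tally = 2
2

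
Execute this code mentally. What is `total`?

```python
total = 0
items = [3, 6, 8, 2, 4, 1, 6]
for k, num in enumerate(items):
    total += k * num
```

Let's trace through this code step by step.

Initialize: total = 0
Initialize: items = [3, 6, 8, 2, 4, 1, 6]
Entering loop: for k, num in enumerate(items):

After execution: total = 85
85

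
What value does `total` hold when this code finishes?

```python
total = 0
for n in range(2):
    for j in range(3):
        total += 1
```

Let's trace through this code step by step.

Initialize: total = 0
Entering loop: for n in range(2):

After execution: total = 6
6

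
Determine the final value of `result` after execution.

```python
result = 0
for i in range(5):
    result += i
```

Let's trace through this code step by step.

Initialize: result = 0
Entering loop: for i in range(5):

After execution: result = 10
10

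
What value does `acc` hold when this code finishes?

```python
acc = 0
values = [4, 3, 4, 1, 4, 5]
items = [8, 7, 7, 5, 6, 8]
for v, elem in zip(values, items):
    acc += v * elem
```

Let's trace through this code step by step.

Initialize: acc = 0
Initialize: values = [4, 3, 4, 1, 4, 5]
Initialize: items = [8, 7, 7, 5, 6, 8]
Entering loop: for v, elem in zip(values, items):

After execution: acc = 150
150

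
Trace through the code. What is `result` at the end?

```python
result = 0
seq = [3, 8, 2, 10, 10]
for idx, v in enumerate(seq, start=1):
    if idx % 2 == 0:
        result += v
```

Let's trace through this code step by step.

Initialize: result = 0
Initialize: seq = [3, 8, 2, 10, 10]
Entering loop: for idx, v in enumerate(seq, start=1):

After execution: result = 18
18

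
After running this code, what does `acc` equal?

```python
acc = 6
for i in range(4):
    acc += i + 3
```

Let's trace through this code step by step.

Initialize: acc = 6
Entering loop: for i in range(4):

After execution: acc = 24
24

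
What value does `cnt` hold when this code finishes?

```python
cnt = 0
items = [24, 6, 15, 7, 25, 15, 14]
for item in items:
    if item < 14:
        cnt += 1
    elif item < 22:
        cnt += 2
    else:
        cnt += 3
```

Let's trace through this code step by step.

Initialize: cnt = 0
Initialize: items = [24, 6, 15, 7, 25, 15, 14]
Entering loop: for item in items:

After execution: cnt = 14
14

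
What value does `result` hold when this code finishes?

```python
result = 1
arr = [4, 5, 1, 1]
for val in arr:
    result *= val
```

Let's trace through this code step by step.

Initialize: result = 1
Initialize: arr = [4, 5, 1, 1]
Entering loop: for val in arr:

After execution: result = 20
20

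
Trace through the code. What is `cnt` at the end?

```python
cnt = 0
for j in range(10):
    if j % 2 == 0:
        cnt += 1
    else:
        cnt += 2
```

Let's trace through this code step by step.

Initialize: cnt = 0
Entering loop: for j in range(10):

After execution: cnt = 15
15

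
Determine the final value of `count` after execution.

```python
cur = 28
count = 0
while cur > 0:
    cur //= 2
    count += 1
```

Let's trace through this code step by step.

Initialize: cur = 28
Initialize: count = 0
Entering loop: while cur > 0:

After execution: count = 5
5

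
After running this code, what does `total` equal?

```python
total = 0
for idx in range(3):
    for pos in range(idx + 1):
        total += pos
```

Let's trace through this code step by step.

Initialize: total = 0
Entering loop: for idx in range(3):

After execution: total = 4
4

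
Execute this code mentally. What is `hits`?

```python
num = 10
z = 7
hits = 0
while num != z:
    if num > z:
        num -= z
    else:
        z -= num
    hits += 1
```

Let's trace through this code step by step.

Initialize: num = 10
Initialize: z = 7
Initialize: hits = 0
Entering loop: while num != z:

After execution: hits = 5
5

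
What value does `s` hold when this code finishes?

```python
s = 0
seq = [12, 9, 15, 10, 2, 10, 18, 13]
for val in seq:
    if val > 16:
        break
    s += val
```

Let's trace through this code step by step.

Initialize: s = 0
Initialize: seq = [12, 9, 15, 10, 2, 10, 18, 13]
Entering loop: for val in seq:

After execution: s = 58
58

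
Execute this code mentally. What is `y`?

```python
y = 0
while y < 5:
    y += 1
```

Let's trace through this code step by step.

Initialize: y = 0
Entering loop: while y < 5:

After execution: y = 5
5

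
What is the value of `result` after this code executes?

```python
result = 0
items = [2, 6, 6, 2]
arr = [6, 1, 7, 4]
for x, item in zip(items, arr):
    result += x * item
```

Let's trace through this code step by step.

Initialize: result = 0
Initialize: items = [2, 6, 6, 2]
Initialize: arr = [6, 1, 7, 4]
Entering loop: for x, item in zip(items, arr):

After execution: result = 68
68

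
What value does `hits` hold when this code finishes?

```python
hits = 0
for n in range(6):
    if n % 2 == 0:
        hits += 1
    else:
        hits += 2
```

Let's trace through this code step by step.

Initialize: hits = 0
Entering loop: for n in range(6):

After execution: hits = 9
9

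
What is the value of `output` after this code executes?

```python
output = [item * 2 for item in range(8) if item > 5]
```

Let's trace through this code step by step.

Initialize: output = [item * 2 for item in range(8) if item > 5]

After execution: output = [12, 14]
[12, 14]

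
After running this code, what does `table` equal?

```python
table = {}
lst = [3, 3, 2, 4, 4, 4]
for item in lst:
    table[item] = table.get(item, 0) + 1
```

Let's trace through this code step by step.

Initialize: table = {}
Initialize: lst = [3, 3, 2, 4, 4, 4]
Entering loop: for item in lst:

After execution: table = {3: 2, 2: 1, 4: 3}
{3: 2, 2: 1, 4: 3}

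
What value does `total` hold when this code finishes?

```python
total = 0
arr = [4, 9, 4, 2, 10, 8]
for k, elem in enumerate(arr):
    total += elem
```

Let's trace through this code step by step.

Initialize: total = 0
Initialize: arr = [4, 9, 4, 2, 10, 8]
Entering loop: for k, elem in enumerate(arr):

After execution: total = 37
37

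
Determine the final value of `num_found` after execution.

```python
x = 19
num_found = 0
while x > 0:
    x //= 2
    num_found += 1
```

Let's trace through this code step by step.

Initialize: x = 19
Initialize: num_found = 0
Entering loop: while x > 0:

After execution: num_found = 5
5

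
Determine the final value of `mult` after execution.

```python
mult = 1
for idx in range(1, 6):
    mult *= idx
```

Let's trace through this code step by step.

Initialize: mult = 1
Entering loop: for idx in range(1, 6):

After execution: mult = 120
120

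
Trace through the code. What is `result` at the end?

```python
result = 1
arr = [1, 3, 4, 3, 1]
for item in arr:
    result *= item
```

Let's trace through this code step by step.

Initialize: result = 1
Initialize: arr = [1, 3, 4, 3, 1]
Entering loop: for item in arr:

After execution: result = 36
36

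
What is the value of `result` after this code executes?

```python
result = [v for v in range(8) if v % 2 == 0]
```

Let's trace through this code step by step.

Initialize: result = [v for v in range(8) if v % 2 == 0]

After execution: result = [0, 2, 4, 6]
[0, 2, 4, 6]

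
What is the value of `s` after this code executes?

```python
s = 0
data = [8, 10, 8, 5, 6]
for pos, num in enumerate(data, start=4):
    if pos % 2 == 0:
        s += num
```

Let's trace through this code step by step.

Initialize: s = 0
Initialize: data = [8, 10, 8, 5, 6]
Entering loop: for pos, num in enumerate(data, start=4):

After execution: s = 22
22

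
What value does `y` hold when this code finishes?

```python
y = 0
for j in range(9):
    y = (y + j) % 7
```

Let's trace through this code step by step.

Initialize: y = 0
Entering loop: for j in range(9):

After execution: y = 1
1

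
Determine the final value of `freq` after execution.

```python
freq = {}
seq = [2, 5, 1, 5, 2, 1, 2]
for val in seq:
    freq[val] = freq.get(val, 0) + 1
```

Let's trace through this code step by step.

Initialize: freq = {}
Initialize: seq = [2, 5, 1, 5, 2, 1, 2]
Entering loop: for val in seq:

After execution: freq = {2: 3, 5: 2, 1: 2}
{2: 3, 5: 2, 1: 2}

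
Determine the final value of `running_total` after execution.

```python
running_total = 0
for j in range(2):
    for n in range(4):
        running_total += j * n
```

Let's trace through this code step by step.

Initialize: running_total = 0
Entering loop: for j in range(2):

After execution: running_total = 6
6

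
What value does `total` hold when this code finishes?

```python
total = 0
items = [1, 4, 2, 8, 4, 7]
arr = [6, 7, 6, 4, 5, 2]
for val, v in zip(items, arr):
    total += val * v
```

Let's trace through this code step by step.

Initialize: total = 0
Initialize: items = [1, 4, 2, 8, 4, 7]
Initialize: arr = [6, 7, 6, 4, 5, 2]
Entering loop: for val, v in zip(items, arr):

After execution: total = 112
112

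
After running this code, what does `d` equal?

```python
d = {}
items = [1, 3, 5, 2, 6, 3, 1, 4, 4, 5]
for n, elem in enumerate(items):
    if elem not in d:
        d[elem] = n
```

Let's trace through this code step by step.

Initialize: d = {}
Initialize: items = [1, 3, 5, 2, 6, 3, 1, 4, 4, 5]
Entering loop: for n, elem in enumerate(items):

After execution: d = {1: 0, 3: 1, 5: 2, 2: 3, 6: 4, 4: 7}
{1: 0, 3: 1, 5: 2, 2: 3, 6: 4, 4: 7}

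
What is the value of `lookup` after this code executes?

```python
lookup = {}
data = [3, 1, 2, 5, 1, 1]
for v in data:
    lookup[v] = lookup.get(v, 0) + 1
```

Let's trace through this code step by step.

Initialize: lookup = {}
Initialize: data = [3, 1, 2, 5, 1, 1]
Entering loop: for v in data:

After execution: lookup = {3: 1, 1: 3, 2: 1, 5: 1}
{3: 1, 1: 3, 2: 1, 5: 1}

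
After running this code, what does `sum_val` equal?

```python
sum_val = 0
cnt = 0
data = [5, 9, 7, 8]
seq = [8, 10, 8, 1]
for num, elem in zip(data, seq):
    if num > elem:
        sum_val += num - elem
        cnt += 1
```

Let's trace through this code step by step.

Initialize: sum_val = 0
Initialize: cnt = 0
Initialize: data = [5, 9, 7, 8]
Initialize: seq = [8, 10, 8, 1]
Entering loop: for num, elem in zip(data, seq):

After execution: sum_val = 7
7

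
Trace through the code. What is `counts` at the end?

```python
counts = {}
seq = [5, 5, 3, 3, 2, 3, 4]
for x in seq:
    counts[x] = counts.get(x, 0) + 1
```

Let's trace through this code step by step.

Initialize: counts = {}
Initialize: seq = [5, 5, 3, 3, 2, 3, 4]
Entering loop: for x in seq:

After execution: counts = {5: 2, 3: 3, 2: 1, 4: 1}
{5: 2, 3: 3, 2: 1, 4: 1}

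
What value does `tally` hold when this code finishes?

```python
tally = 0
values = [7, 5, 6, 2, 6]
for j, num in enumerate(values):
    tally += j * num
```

Let's trace through this code step by step.

Initialize: tally = 0
Initialize: values = [7, 5, 6, 2, 6]
Entering loop: for j, num in enumerate(values):

After execution: tally = 47
47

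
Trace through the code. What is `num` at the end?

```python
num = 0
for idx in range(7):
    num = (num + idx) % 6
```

Let's trace through this code step by step.

Initialize: num = 0
Entering loop: for idx in range(7):

After execution: num = 3
3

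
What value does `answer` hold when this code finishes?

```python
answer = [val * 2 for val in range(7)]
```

Let's trace through this code step by step.

Initialize: answer = [val * 2 for val in range(7)]

After execution: answer = [0, 2, 4, 6, 8, 10, 12]
[0, 2, 4, 6, 8, 10, 12]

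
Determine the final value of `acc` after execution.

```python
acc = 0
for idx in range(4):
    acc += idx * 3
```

Let's trace through this code step by step.

Initialize: acc = 0
Entering loop: for idx in range(4):

After execution: acc = 18
18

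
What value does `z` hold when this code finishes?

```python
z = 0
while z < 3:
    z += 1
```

Let's trace through this code step by step.

Initialize: z = 0
Entering loop: while z < 3:

After execution: z = 3
3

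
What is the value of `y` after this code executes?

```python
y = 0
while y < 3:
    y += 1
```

Let's trace through this code step by step.

Initialize: y = 0
Entering loop: while y < 3:

After execution: y = 3
3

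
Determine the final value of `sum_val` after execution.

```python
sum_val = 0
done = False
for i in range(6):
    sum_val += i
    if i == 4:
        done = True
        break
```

Let's trace through this code step by step.

Initialize: sum_val = 0
Initialize: done = False
Entering loop: for i in range(6):

After execution: sum_val = 10
10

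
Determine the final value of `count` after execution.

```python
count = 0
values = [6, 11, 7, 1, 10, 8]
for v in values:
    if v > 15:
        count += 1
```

Let's trace through this code step by step.

Initialize: count = 0
Initialize: values = [6, 11, 7, 1, 10, 8]
Entering loop: for v in values:

After execution: count = 0
0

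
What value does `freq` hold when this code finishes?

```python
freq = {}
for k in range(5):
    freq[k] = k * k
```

Let's trace through this code step by step.

Initialize: freq = {}
Entering loop: for k in range(5):

After execution: freq = {0: 0, 1: 1, 2: 4, 3: 9, 4: 16}
{0: 0, 1: 1, 2: 4, 3: 9, 4: 16}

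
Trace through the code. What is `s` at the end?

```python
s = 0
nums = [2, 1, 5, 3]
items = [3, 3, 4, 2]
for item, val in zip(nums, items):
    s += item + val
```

Let's trace through this code step by step.

Initialize: s = 0
Initialize: nums = [2, 1, 5, 3]
Initialize: items = [3, 3, 4, 2]
Entering loop: for item, val in zip(nums, items):

After execution: s = 23
23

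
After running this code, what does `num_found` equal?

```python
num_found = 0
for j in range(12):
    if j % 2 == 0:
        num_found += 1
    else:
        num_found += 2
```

Let's trace through this code step by step.

Initialize: num_found = 0
Entering loop: for j in range(12):

After execution: num_found = 18
18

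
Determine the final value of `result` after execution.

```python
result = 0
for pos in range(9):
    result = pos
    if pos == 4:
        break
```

Let's trace through this code step by step.

Initialize: result = 0
Entering loop: for pos in range(9):

After execution: result = 4
4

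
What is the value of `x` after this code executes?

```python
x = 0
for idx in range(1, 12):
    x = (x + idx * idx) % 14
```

Let's trace through this code step by step.

Initialize: x = 0
Entering loop: for idx in range(1, 12):

After execution: x = 2
2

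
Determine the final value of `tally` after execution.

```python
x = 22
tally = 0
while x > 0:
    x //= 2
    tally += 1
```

Let's trace through this code step by step.

Initialize: x = 22
Initialize: tally = 0
Entering loop: while x > 0:

After execution: tally = 5
5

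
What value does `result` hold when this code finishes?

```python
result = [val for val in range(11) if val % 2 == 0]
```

Let's trace through this code step by step.

Initialize: result = [val for val in range(11) if val % 2 == 0]

After execution: result = [0, 2, 4, 6, 8, 10]
[0, 2, 4, 6, 8, 10]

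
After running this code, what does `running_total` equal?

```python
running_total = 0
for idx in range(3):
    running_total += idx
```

Let's trace through this code step by step.

Initialize: running_total = 0
Entering loop: for idx in range(3):

After execution: running_total = 3
3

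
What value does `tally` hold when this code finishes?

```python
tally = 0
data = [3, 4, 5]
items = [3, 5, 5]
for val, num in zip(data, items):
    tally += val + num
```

Let's trace through this code step by step.

Initialize: tally = 0
Initialize: data = [3, 4, 5]
Initialize: items = [3, 5, 5]
Entering loop: for val, num in zip(data, items):

After execution: tally = 25
25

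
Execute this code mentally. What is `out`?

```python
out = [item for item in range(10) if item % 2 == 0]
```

Let's trace through this code step by step.

Initialize: out = [item for item in range(10) if item % 2 == 0]

After execution: out = [0, 2, 4, 6, 8]
[0, 2, 4, 6, 8]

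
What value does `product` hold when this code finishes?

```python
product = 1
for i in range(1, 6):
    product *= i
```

Let's trace through this code step by step.

Initialize: product = 1
Entering loop: for i in range(1, 6):

After execution: product = 120
120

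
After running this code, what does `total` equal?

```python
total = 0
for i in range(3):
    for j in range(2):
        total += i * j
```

Let's trace through this code step by step.

Initialize: total = 0
Entering loop: for i in range(3):

After execution: total = 3
3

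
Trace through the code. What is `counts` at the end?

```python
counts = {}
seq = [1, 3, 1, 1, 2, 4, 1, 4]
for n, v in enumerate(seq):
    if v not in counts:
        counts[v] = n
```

Let's trace through this code step by step.

Initialize: counts = {}
Initialize: seq = [1, 3, 1, 1, 2, 4, 1, 4]
Entering loop: for n, v in enumerate(seq):

After execution: counts = {1: 0, 3: 1, 2: 4, 4: 5}
{1: 0, 3: 1, 2: 4, 4: 5}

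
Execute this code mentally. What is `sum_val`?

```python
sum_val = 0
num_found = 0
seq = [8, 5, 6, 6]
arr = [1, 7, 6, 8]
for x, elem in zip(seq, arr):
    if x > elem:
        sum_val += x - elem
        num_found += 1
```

Let's trace through this code step by step.

Initialize: sum_val = 0
Initialize: num_found = 0
Initialize: seq = [8, 5, 6, 6]
Initialize: arr = [1, 7, 6, 8]
Entering loop: for x, elem in zip(seq, arr):

After execution: sum_val = 7
7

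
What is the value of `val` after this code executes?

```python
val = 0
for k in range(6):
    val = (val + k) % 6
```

Let's trace through this code step by step.

Initialize: val = 0
Entering loop: for k in range(6):

After execution: val = 3
3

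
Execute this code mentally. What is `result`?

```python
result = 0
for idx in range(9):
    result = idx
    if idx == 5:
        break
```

Let's trace through this code step by step.

Initialize: result = 0
Entering loop: for idx in range(9):

After execution: result = 5
5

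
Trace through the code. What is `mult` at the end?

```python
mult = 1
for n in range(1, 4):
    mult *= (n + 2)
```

Let's trace through this code step by step.

Initialize: mult = 1
Entering loop: for n in range(1, 4):

After execution: mult = 60
60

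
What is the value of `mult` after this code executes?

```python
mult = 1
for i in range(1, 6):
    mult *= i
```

Let's trace through this code step by step.

Initialize: mult = 1
Entering loop: for i in range(1, 6):

After execution: mult = 120
120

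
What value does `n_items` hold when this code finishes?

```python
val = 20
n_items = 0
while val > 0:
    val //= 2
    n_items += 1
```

Let's trace through this code step by step.

Initialize: val = 20
Initialize: n_items = 0
Entering loop: while val > 0:

After execution: n_items = 5
5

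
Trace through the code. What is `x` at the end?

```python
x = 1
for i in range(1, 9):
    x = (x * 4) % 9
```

Let's trace through this code step by step.

Initialize: x = 1
Entering loop: for i in range(1, 9):

After execution: x = 7
7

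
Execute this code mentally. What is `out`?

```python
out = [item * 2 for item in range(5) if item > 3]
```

Let's trace through this code step by step.

Initialize: out = [item * 2 for item in range(5) if item > 3]

After execution: out = [8]
[8]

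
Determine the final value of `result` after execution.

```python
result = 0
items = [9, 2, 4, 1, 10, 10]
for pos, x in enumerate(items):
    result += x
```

Let's trace through this code step by step.

Initialize: result = 0
Initialize: items = [9, 2, 4, 1, 10, 10]
Entering loop: for pos, x in enumerate(items):

After execution: result = 36
36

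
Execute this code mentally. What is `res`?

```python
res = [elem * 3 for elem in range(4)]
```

Let's trace through this code step by step.

Initialize: res = [elem * 3 for elem in range(4)]

After execution: res = [0, 3, 6, 9]
[0, 3, 6, 9]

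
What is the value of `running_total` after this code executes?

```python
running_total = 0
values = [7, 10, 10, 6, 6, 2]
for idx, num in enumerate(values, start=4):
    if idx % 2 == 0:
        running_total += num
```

Let's trace through this code step by step.

Initialize: running_total = 0
Initialize: values = [7, 10, 10, 6, 6, 2]
Entering loop: for idx, num in enumerate(values, start=4):

After execution: running_total = 23
23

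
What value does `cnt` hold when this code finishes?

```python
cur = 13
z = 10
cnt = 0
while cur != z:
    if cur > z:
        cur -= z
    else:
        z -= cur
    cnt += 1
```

Let's trace through this code step by step.

Initialize: cur = 13
Initialize: z = 10
Initialize: cnt = 0
Entering loop: while cur != z:

After execution: cnt = 6
6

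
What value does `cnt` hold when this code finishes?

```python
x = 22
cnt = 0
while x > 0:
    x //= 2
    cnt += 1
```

Let's trace through this code step by step.

Initialize: x = 22
Initialize: cnt = 0
Entering loop: while x > 0:

After execution: cnt = 5
5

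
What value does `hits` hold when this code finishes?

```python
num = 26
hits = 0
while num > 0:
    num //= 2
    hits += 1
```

Let's trace through this code step by step.

Initialize: num = 26
Initialize: hits = 0
Entering loop: while num > 0:

After execution: hits = 5
5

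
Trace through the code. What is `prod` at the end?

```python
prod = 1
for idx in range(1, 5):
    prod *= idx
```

Let's trace through this code step by step.

Initialize: prod = 1
Entering loop: for idx in range(1, 5):

After execution: prod = 24
24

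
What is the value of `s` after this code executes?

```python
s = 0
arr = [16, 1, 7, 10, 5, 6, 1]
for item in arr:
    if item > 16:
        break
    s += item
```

Let's trace through this code step by step.

Initialize: s = 0
Initialize: arr = [16, 1, 7, 10, 5, 6, 1]
Entering loop: for item in arr:

After execution: s = 46
46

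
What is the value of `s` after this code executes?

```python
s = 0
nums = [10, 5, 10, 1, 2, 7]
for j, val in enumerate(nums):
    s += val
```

Let's trace through this code step by step.

Initialize: s = 0
Initialize: nums = [10, 5, 10, 1, 2, 7]
Entering loop: for j, val in enumerate(nums):

After execution: s = 35
35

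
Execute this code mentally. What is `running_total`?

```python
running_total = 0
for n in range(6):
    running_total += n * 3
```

Let's trace through this code step by step.

Initialize: running_total = 0
Entering loop: for n in range(6):

After execution: running_total = 45
45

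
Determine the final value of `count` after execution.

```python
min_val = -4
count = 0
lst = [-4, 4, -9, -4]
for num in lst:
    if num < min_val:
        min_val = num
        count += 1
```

Let's trace through this code step by step.

Initialize: min_val = -4
Initialize: count = 0
Initialize: lst = [-4, 4, -9, -4]
Entering loop: for num in lst:

After execution: count = 1
1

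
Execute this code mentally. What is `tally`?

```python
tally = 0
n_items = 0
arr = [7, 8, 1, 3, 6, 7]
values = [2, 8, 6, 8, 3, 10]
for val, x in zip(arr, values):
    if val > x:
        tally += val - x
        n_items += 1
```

Let's trace through this code step by step.

Initialize: tally = 0
Initialize: n_items = 0
Initialize: arr = [7, 8, 1, 3, 6, 7]
Initialize: values = [2, 8, 6, 8, 3, 10]
Entering loop: for val, x in zip(arr, values):

After execution: tally = 8
8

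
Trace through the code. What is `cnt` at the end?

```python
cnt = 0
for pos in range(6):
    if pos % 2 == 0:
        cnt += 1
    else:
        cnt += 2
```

Let's trace through this code step by step.

Initialize: cnt = 0
Entering loop: for pos in range(6):

After execution: cnt = 9
9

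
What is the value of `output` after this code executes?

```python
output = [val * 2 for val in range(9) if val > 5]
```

Let's trace through this code step by step.

Initialize: output = [val * 2 for val in range(9) if val > 5]

After execution: output = [12, 14, 16]
[12, 14, 16]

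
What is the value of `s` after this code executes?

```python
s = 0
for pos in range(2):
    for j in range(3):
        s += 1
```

Let's trace through this code step by step.

Initialize: s = 0
Entering loop: for pos in range(2):

After execution: s = 6
6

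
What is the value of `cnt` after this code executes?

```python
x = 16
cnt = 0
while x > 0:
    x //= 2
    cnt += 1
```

Let's trace through this code step by step.

Initialize: x = 16
Initialize: cnt = 0
Entering loop: while x > 0:

After execution: cnt = 5
5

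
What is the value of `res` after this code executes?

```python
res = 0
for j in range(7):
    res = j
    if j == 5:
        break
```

Let's trace through this code step by step.

Initialize: res = 0
Entering loop: for j in range(7):

After execution: res = 5
5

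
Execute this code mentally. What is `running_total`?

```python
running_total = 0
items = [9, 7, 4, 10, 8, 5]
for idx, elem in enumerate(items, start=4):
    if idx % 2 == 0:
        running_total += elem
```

Let's trace through this code step by step.

Initialize: running_total = 0
Initialize: items = [9, 7, 4, 10, 8, 5]
Entering loop: for idx, elem in enumerate(items, start=4):

After execution: running_total = 21
21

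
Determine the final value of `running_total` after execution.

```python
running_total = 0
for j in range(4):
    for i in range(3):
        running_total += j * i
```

Let's trace through this code step by step.

Initialize: running_total = 0
Entering loop: for j in range(4):

After execution: running_total = 18
18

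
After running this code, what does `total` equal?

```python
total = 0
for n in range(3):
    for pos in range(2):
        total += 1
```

Let's trace through this code step by step.

Initialize: total = 0
Entering loop: for n in range(3):

After execution: total = 6
6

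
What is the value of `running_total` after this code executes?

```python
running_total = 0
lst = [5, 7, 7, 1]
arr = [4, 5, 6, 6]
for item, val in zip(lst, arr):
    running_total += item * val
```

Let's trace through this code step by step.

Initialize: running_total = 0
Initialize: lst = [5, 7, 7, 1]
Initialize: arr = [4, 5, 6, 6]
Entering loop: for item, val in zip(lst, arr):

After execution: running_total = 103
103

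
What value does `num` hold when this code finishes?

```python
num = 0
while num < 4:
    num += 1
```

Let's trace through this code step by step.

Initialize: num = 0
Entering loop: while num < 4:

After execution: num = 4
4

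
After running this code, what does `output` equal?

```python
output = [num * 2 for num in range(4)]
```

Let's trace through this code step by step.

Initialize: output = [num * 2 for num in range(4)]

After execution: output = [0, 2, 4, 6]
[0, 2, 4, 6]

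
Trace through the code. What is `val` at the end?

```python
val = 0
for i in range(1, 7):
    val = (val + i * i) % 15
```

Let's trace through this code step by step.

Initialize: val = 0
Entering loop: for i in range(1, 7):

After execution: val = 1
1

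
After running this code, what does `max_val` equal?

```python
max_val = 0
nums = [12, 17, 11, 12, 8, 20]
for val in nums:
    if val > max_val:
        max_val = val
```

Let's trace through this code step by step.

Initialize: max_val = 0
Initialize: nums = [12, 17, 11, 12, 8, 20]
Entering loop: for val in nums:

After execution: max_val = 20
20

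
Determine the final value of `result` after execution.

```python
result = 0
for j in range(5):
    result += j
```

Let's trace through this code step by step.

Initialize: result = 0
Entering loop: for j in range(5):

After execution: result = 10
10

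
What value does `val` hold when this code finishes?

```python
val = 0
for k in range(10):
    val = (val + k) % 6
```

Let's trace through this code step by step.

Initialize: val = 0
Entering loop: for k in range(10):

After execution: val = 3
3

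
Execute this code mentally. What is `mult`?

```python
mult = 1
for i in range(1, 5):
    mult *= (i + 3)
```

Let's trace through this code step by step.

Initialize: mult = 1
Entering loop: for i in range(1, 5):

After execution: mult = 840
840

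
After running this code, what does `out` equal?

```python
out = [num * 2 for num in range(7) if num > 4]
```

Let's trace through this code step by step.

Initialize: out = [num * 2 for num in range(7) if num > 4]

After execution: out = [10, 12]
[10, 12]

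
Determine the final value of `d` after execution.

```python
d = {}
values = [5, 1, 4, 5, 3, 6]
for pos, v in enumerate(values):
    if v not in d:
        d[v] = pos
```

Let's trace through this code step by step.

Initialize: d = {}
Initialize: values = [5, 1, 4, 5, 3, 6]
Entering loop: for pos, v in enumerate(values):

After execution: d = {5: 0, 1: 1, 4: 2, 3: 4, 6: 5}
{5: 0, 1: 1, 4: 2, 3: 4, 6: 5}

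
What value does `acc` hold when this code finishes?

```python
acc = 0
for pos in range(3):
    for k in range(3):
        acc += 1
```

Let's trace through this code step by step.

Initialize: acc = 0
Entering loop: for pos in range(3):

After execution: acc = 9
9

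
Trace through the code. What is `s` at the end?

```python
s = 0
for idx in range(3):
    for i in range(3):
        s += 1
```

Let's trace through this code step by step.

Initialize: s = 0
Entering loop: for idx in range(3):

After execution: s = 9
9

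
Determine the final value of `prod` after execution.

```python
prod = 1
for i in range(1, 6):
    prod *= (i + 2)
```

Let's trace through this code step by step.

Initialize: prod = 1
Entering loop: for i in range(1, 6):

After execution: prod = 2520
2520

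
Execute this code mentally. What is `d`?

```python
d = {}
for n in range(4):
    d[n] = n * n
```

Let's trace through this code step by step.

Initialize: d = {}
Entering loop: for n in range(4):

After execution: d = {0: 0, 1: 1, 2: 4, 3: 9}
{0: 0, 1: 1, 2: 4, 3: 9}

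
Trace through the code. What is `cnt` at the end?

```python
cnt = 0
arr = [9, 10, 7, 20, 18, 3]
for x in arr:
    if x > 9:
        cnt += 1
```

Let's trace through this code step by step.

Initialize: cnt = 0
Initialize: arr = [9, 10, 7, 20, 18, 3]
Entering loop: for x in arr:

After execution: cnt = 3
3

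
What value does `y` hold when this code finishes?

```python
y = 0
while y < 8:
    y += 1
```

Let's trace through this code step by step.

Initialize: y = 0
Entering loop: while y < 8:

After execution: y = 8
8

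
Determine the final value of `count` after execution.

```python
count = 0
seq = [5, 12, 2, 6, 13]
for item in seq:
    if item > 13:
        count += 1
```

Let's trace through this code step by step.

Initialize: count = 0
Initialize: seq = [5, 12, 2, 6, 13]
Entering loop: for item in seq:

After execution: count = 0
0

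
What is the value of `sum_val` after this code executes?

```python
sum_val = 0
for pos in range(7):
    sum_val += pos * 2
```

Let's trace through this code step by step.

Initialize: sum_val = 0
Entering loop: for pos in range(7):

After execution: sum_val = 42
42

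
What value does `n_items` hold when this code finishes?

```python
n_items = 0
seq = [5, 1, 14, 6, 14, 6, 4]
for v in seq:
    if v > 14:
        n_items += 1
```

Let's trace through this code step by step.

Initialize: n_items = 0
Initialize: seq = [5, 1, 14, 6, 14, 6, 4]
Entering loop: for v in seq:

After execution: n_items = 0
0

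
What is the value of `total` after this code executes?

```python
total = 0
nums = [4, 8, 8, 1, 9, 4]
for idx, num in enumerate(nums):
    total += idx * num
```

Let's trace through this code step by step.

Initialize: total = 0
Initialize: nums = [4, 8, 8, 1, 9, 4]
Entering loop: for idx, num in enumerate(nums):

After execution: total = 83
83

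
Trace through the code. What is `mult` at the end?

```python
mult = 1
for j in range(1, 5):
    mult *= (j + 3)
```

Let's trace through this code step by step.

Initialize: mult = 1
Entering loop: for j in range(1, 5):

After execution: mult = 840
840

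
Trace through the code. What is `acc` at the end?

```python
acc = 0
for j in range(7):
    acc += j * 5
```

Let's trace through this code step by step.

Initialize: acc = 0
Entering loop: for j in range(7):

After execution: acc = 105
105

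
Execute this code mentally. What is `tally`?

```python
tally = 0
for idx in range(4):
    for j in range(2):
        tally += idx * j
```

Let's trace through this code step by step.

Initialize: tally = 0
Entering loop: for idx in range(4):

After execution: tally = 6
6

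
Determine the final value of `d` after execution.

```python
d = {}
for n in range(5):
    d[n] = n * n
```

Let's trace through this code step by step.

Initialize: d = {}
Entering loop: for n in range(5):

After execution: d = {0: 0, 1: 1, 2: 4, 3: 9, 4: 16}
{0: 0, 1: 1, 2: 4, 3: 9, 4: 16}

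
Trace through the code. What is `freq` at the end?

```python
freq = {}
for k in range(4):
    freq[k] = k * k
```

Let's trace through this code step by step.

Initialize: freq = {}
Entering loop: for k in range(4):

After execution: freq = {0: 0, 1: 1, 2: 4, 3: 9}
{0: 0, 1: 1, 2: 4, 3: 9}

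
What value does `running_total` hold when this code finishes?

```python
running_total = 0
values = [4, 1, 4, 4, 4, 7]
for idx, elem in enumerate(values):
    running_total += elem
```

Let's trace through this code step by step.

Initialize: running_total = 0
Initialize: values = [4, 1, 4, 4, 4, 7]
Entering loop: for idx, elem in enumerate(values):

After execution: running_total = 24
24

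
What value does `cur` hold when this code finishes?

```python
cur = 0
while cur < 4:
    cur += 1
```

Let's trace through this code step by step.

Initialize: cur = 0
Entering loop: while cur < 4:

After execution: cur = 4
4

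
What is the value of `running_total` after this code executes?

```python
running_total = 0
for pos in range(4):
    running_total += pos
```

Let's trace through this code step by step.

Initialize: running_total = 0
Entering loop: for pos in range(4):

After execution: running_total = 6
6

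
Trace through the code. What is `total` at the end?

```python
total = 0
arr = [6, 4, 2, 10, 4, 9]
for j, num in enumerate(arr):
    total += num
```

Let's trace through this code step by step.

Initialize: total = 0
Initialize: arr = [6, 4, 2, 10, 4, 9]
Entering loop: for j, num in enumerate(arr):

After execution: total = 35
35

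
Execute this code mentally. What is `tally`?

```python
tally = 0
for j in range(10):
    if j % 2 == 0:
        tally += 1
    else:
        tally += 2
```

Let's trace through this code step by step.

Initialize: tally = 0
Entering loop: for j in range(10):

After execution: tally = 15
15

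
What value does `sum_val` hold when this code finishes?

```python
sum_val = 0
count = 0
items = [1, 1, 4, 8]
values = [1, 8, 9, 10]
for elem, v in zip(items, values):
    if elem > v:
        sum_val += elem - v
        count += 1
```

Let's trace through this code step by step.

Initialize: sum_val = 0
Initialize: count = 0
Initialize: items = [1, 1, 4, 8]
Initialize: values = [1, 8, 9, 10]
Entering loop: for elem, v in zip(items, values):

After execution: sum_val = 0
0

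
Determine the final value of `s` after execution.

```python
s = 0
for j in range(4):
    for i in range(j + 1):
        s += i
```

Let's trace through this code step by step.

Initialize: s = 0
Entering loop: for j in range(4):

After execution: s = 10
10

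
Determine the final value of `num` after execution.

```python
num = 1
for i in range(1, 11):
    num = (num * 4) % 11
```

Let's trace through this code step by step.

Initialize: num = 1
Entering loop: for i in range(1, 11):

After execution: num = 1
1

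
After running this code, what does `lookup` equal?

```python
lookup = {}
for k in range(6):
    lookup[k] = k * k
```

Let's trace through this code step by step.

Initialize: lookup = {}
Entering loop: for k in range(6):

After execution: lookup = {0: 0, 1: 1, 2: 4, 3: 9, 4: 16, 5: 25}
{0: 0, 1: 1, 2: 4, 3: 9, 4: 16, 5: 25}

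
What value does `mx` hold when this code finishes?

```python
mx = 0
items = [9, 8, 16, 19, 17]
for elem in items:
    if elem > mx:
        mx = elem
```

Let's trace through this code step by step.

Initialize: mx = 0
Initialize: items = [9, 8, 16, 19, 17]
Entering loop: for elem in items:

After execution: mx = 19
19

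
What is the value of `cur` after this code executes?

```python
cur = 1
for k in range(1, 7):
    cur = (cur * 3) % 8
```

Let's trace through this code step by step.

Initialize: cur = 1
Entering loop: for k in range(1, 7):

After execution: cur = 1
1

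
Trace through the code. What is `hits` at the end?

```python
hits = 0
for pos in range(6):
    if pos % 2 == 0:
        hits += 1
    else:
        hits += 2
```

Let's trace through this code step by step.

Initialize: hits = 0
Entering loop: for pos in range(6):

After execution: hits = 9
9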